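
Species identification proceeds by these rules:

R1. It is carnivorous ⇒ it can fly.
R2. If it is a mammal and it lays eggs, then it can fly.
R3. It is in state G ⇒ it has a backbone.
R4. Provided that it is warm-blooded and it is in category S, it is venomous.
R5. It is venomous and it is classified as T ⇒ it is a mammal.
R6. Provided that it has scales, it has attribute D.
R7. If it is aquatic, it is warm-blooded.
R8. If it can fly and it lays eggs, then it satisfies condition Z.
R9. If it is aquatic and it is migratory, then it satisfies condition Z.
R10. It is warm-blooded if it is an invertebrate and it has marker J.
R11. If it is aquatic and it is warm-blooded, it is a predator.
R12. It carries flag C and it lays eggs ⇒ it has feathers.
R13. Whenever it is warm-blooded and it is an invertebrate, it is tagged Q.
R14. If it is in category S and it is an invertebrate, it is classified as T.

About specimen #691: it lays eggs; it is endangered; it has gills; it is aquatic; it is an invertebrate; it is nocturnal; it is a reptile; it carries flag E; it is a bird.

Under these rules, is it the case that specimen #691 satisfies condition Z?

No

Forward chaining from the given facts derives: is warm-blooded, is a predator, is tagged Q.
Rules concluding "it satisfies condition Z": R8 needs "it can fly"; R9 needs "it is migratory" — none of these are established.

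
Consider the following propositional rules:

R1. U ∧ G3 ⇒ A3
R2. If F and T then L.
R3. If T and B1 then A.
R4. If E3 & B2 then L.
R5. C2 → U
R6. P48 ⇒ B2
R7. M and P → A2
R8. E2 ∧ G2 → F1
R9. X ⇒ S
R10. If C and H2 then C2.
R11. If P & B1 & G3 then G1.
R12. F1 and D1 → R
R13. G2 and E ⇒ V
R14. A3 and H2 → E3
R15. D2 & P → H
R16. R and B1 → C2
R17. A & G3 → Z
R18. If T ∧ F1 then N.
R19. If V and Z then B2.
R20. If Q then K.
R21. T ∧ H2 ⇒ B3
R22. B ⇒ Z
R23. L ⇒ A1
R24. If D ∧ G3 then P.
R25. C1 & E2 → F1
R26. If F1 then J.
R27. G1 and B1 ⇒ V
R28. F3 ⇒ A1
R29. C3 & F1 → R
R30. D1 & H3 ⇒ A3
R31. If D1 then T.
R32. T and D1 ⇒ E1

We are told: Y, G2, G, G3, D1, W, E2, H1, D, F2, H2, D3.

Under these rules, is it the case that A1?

No

Forward chaining from the given facts derives: F1, R, P, J, T, E1, N, B3.
Rules concluding A1: R23 needs L; R28 needs F3 — none of these are established.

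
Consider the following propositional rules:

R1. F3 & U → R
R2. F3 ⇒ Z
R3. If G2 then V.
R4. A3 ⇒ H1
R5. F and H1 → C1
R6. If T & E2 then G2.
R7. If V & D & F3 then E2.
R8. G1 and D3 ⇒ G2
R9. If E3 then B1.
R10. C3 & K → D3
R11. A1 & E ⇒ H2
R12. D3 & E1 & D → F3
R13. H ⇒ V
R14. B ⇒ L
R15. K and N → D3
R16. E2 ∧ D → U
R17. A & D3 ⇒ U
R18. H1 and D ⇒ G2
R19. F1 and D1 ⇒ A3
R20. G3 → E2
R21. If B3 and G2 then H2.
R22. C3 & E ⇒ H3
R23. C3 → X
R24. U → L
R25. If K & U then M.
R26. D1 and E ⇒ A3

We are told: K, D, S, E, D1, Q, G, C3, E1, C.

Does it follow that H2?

No

Forward chaining from the given facts derives: D3, F3, H3, X, A3, Z, H1, G2, V, E2, U, L, M, R.
Rules concluding H2: R11 needs A1; R21 needs B3 — none of these are established.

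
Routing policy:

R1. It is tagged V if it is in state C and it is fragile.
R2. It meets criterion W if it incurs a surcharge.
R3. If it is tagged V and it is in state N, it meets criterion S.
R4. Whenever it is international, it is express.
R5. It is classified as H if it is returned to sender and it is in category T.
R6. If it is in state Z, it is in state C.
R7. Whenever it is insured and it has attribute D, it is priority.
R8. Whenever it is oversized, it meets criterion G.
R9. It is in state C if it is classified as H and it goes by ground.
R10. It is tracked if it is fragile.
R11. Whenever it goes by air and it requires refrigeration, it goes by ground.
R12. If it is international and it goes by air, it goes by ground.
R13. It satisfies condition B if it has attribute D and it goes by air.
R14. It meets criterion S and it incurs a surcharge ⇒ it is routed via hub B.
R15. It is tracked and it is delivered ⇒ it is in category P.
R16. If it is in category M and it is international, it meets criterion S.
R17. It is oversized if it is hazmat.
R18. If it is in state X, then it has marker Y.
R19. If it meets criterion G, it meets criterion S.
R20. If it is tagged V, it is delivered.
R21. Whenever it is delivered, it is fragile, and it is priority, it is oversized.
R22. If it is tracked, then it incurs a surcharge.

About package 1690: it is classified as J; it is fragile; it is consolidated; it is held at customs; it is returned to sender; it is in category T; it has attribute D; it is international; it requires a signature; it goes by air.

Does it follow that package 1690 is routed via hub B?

No

Forward chaining from the given facts derives: is express, is classified as H, is tracked, goes by ground, satisfies condition B, incurs a surcharge, meets criterion W, is in state C, is tagged V, is delivered, is in category P.
The only rule concluding "it is routed via hub B" is R14, which needs "it meets criterion S"; that is never established.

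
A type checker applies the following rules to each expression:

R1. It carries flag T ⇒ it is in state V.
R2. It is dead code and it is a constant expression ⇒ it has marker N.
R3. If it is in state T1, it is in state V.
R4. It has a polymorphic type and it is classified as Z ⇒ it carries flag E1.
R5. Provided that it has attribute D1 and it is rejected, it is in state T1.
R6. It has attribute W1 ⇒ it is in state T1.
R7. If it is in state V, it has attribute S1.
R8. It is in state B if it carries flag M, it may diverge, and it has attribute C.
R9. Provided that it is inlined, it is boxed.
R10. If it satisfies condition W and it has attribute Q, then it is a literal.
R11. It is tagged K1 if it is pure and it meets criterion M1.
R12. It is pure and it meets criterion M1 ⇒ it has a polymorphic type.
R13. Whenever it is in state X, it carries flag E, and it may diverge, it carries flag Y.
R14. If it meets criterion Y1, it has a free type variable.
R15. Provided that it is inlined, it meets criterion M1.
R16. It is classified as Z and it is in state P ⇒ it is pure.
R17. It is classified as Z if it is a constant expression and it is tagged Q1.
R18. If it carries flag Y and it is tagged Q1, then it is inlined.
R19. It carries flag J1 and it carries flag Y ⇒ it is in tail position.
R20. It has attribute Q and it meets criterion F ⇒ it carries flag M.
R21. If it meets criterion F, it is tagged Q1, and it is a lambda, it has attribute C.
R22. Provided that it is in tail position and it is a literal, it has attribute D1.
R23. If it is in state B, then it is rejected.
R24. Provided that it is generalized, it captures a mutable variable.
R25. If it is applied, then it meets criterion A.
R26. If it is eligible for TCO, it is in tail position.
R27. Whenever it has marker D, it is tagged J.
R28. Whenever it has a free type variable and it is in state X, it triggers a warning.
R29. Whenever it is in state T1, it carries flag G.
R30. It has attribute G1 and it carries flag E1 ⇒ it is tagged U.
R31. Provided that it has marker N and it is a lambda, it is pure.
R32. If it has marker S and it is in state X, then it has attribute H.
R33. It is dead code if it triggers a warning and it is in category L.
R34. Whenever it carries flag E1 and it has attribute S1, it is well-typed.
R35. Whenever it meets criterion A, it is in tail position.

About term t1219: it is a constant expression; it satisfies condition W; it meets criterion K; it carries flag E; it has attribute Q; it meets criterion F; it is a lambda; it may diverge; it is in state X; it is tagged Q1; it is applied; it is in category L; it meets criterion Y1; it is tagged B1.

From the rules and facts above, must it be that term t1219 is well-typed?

Yes

By R10 (it satisfies condition W, it has attribute Q): it is a literal.
By R13 (it is in state X, it carries flag E, it may diverge): it carries flag Y.
By R14 (it meets criterion Y1): it has a free type variable.
By R17 (it is a constant expression, it is tagged Q1): it is classified as Z.
By R18 (it carries flag Y, it is tagged Q1): it is inlined.
By R20 (it has attribute Q, it meets criterion F): it carries flag M.
By R21 (it meets criterion F, it is tagged Q1, it is a lambda): it has attribute C.
By R25 (it is applied): it meets criterion A.
By R28 (it has a free type variable, it is in state X): it triggers a warning.
By R33 (it triggers a warning, it is in category L): it is dead code.
By R35 (it meets criterion A): it is in tail position.
By R2 (it is dead code, it is a constant expression): it has marker N.
By R8 (it carries flag M, it may diverge, it has attribute C): it is in state B.
By R15 (it is inlined): it meets criterion M1.
By R22 (it is in tail position, it is a literal): it has attribute D1.
By R23 (it is in state B): it is rejected.
By R31 (it has marker N, it is a lambda): it is pure.
By R5 (it has attribute D1, it is rejected): it is in state T1.
By R12 (it is pure, it meets criterion M1): it has a polymorphic type.
By R3 (it is in state T1): it is in state V.
By R4 (it has a polymorphic type, it is classified as Z): it carries flag E1.
By R7 (it is in state V): it has attribute S1.
By R34 (it carries flag E1, it has attribute S1): it is well-typed.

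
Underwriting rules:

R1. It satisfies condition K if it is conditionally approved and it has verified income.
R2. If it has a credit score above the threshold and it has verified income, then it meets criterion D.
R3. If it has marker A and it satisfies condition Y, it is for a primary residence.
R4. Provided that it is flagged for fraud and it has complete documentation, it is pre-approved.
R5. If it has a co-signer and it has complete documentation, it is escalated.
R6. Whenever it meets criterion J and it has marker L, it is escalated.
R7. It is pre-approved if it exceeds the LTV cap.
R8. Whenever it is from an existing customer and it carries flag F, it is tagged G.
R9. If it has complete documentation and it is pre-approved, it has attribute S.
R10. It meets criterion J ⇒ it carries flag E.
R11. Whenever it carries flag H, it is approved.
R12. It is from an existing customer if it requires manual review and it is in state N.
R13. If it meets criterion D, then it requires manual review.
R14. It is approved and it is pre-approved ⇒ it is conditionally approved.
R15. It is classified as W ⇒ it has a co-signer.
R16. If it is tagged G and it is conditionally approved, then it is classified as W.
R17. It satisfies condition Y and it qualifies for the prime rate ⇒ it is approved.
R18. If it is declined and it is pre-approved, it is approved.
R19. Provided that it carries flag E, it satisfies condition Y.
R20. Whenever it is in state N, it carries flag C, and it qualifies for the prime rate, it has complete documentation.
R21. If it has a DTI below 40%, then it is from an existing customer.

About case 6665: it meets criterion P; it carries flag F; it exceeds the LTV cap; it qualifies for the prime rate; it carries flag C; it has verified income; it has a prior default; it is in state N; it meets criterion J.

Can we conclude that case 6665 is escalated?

No

Forward chaining from the given facts derives: is pre-approved, carries flag E, satisfies condition Y, has complete documentation, has attribute S, is approved, is conditionally approved, satisfies condition K.
Rules concluding "it is escalated": R5 needs "it has a co-signer"; R6 needs "it has marker L" — none of these are established.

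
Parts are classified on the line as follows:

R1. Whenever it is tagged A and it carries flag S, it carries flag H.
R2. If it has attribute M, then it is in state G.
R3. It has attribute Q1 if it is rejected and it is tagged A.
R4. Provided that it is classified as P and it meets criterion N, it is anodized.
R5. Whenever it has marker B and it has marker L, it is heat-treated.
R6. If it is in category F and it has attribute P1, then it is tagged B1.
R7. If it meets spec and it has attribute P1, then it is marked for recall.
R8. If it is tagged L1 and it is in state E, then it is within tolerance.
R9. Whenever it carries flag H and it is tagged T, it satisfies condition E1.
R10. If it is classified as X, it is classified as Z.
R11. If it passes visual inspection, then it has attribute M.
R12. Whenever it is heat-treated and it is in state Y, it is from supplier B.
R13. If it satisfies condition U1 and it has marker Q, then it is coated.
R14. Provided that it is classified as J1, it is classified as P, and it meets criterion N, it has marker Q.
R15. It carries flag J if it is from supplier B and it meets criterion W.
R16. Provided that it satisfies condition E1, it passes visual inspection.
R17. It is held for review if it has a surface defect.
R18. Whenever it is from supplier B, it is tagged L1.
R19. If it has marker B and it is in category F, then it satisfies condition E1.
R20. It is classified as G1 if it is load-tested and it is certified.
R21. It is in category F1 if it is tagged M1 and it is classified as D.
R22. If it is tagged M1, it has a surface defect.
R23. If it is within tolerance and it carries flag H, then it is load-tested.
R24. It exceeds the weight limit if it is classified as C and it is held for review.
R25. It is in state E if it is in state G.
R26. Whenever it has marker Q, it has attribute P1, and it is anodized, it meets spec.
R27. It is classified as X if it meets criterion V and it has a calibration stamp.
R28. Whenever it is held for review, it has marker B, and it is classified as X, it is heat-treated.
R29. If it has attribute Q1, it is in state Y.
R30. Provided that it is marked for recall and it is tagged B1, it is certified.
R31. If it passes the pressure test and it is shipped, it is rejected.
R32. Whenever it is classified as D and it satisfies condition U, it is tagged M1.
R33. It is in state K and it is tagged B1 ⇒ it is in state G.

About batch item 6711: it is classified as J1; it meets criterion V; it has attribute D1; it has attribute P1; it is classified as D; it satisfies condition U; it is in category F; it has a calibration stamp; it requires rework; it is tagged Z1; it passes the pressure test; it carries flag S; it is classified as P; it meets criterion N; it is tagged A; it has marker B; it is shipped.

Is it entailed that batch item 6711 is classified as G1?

Yes

By R1 (it is tagged A, it carries flag S): it carries flag H.
By R4 (it is classified as P, it meets criterion N): it is anodized.
By R6 (it is in category F, it has attribute P1): it is tagged B1.
By R14 (it is classified as J1, it is classified as P, it meets criterion N): it has marker Q.
By R19 (it has marker B, it is in category F): it satisfies condition E1.
By R26 (it has marker Q, it has attribute P1, it is anodized): it meets spec.
By R27 (it meets criterion V, it has a calibration stamp): it is classified as X.
By R31 (it passes the pressure test, it is shipped): it is rejected.
By R32 (it is classified as D, it satisfies condition U): it is tagged M1.
By R3 (it is rejected, it is tagged A): it has attribute Q1.
By R7 (it meets spec, it has attribute P1): it is marked for recall.
By R16 (it satisfies condition E1): it passes visual inspection.
By R22 (it is tagged M1): it has a surface defect.
By R29 (it has attribute Q1): it is in state Y.
By R30 (it is marked for recall, it is tagged B1): it is certified.
By R11 (it passes visual inspection): it has attribute M.
By R17 (it has a surface defect): it is held for review.
By R28 (it is held for review, it has marker B, it is classified as X): it is heat-treated.
By R2 (it has attribute M): it is in state G.
By R12 (it is heat-treated, it is in state Y): it is from supplier B.
By R18 (it is from supplier B): it is tagged L1.
By R25 (it is in state G): it is in state E.
By R8 (it is tagged L1, it is in state E): it is within tolerance.
By R23 (it is within tolerance, it carries flag H): it is load-tested.
By R20 (it is load-tested, it is certified): it is classified as G1.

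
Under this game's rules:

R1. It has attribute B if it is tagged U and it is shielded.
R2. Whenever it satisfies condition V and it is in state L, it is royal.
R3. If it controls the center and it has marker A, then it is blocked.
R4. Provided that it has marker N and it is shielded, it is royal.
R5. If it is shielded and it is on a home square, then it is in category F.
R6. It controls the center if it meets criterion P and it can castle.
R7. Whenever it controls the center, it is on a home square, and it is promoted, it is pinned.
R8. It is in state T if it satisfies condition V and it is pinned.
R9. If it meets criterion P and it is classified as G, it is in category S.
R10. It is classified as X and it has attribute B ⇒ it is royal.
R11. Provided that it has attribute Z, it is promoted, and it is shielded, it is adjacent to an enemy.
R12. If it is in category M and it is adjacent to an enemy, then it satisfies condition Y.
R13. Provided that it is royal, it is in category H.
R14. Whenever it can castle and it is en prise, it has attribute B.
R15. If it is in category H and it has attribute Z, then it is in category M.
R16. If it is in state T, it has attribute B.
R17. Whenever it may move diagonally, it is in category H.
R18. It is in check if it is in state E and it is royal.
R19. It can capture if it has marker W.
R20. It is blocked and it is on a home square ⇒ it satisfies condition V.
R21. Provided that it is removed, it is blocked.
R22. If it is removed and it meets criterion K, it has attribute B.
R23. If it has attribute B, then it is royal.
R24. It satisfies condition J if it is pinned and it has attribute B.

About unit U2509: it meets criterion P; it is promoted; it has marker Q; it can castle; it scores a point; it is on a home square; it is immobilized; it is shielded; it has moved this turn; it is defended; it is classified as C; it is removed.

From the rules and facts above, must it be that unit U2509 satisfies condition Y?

No

Forward chaining from the given facts derives: is in category F, controls the center, is pinned, is blocked, satisfies condition V, is in state T, has attribute B, is royal, satisfies condition J, is in category H.
The only rule concluding "it satisfies condition Y" is R12, which needs "it is in category M"; that is never established.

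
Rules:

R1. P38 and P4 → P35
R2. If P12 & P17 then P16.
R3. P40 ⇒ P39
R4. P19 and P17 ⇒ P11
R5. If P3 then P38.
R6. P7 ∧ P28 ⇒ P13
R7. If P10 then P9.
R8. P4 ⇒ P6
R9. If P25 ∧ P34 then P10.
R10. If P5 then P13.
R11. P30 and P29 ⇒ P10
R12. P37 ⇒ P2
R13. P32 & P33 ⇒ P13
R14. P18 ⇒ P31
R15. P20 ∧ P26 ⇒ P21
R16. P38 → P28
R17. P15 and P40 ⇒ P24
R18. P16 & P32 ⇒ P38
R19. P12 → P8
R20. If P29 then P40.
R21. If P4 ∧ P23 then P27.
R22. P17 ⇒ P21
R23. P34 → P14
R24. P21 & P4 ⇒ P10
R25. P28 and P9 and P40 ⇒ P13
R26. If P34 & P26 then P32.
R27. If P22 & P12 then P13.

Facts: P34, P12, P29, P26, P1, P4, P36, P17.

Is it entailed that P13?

Yes

P16  (by R2: P12, P17)
P40  (by R20: P29)
P21  (by R22: P17)
P10  (by R24: P21, P4)
P32  (by R26: P34, P26)
P9  (by R7: P10)
P38  (by R18: P16, P32)
P28  (by R16: P38)
P13  (by R25: P28, P9, P40)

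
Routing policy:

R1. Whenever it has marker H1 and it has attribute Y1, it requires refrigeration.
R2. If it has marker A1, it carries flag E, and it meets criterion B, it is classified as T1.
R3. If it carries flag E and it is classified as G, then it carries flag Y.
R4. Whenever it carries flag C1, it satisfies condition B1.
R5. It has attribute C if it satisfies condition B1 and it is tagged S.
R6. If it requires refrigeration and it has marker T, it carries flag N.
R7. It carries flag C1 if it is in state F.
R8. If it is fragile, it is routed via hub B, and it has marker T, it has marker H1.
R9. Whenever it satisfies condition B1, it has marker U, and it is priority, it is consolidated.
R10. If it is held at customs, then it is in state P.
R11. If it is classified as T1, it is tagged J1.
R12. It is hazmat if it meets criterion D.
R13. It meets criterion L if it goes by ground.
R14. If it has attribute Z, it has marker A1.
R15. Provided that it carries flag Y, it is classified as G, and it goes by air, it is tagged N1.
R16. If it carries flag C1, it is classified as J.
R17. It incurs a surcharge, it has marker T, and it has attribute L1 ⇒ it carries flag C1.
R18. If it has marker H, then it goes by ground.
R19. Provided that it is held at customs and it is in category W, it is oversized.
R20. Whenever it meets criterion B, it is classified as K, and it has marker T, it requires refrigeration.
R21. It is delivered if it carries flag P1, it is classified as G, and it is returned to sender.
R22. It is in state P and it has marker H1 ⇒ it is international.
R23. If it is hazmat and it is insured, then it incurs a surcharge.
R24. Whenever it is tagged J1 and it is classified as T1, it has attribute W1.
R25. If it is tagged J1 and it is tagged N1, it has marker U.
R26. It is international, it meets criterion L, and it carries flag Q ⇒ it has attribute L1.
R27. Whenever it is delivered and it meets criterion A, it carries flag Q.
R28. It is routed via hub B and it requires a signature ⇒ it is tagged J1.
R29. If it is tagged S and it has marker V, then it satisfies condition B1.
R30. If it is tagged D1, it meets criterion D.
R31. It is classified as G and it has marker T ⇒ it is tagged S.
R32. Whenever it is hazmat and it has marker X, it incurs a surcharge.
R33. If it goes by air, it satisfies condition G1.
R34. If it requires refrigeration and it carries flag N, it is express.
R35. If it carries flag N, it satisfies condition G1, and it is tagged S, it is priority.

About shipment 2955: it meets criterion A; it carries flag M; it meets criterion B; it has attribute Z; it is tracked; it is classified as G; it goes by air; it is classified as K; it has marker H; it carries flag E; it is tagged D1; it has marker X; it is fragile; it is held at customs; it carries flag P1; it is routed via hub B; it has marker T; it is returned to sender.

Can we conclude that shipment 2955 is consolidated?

By R3 (it carries flag E, it is classified as G): it carries flag Y.
By R8 (it is fragile, it is routed via hub B, it has marker T): it has marker H1.
By R10 (it is held at customs): it is in state P.
By R14 (it has attribute Z): it has marker A1.
By R15 (it carries flag Y, it is classified as G, it goes by air): it is tagged N1.
By R18 (it has marker H): it goes by ground.
By R20 (it meets criterion B, it is classified as K, it has marker T): it requires refrigeration.
By R21 (it carries flag P1, it is classified as G, it is returned to sender): it is delivered.
By R22 (it is in state P, it has marker H1): it is international.
By R27 (it is delivered, it meets criterion A): it carries flag Q.
By R30 (it is tagged D1): it meets criterion D.
By R31 (it is classified as G, it has marker T): it is tagged S.
By R33 (it goes by air): it satisfies condition G1.
By R2 (it has marker A1, it carries flag E, it meets criterion B): it is classified as T1.
By R6 (it requires refrigeration, it has marker T): it carries flag N.
By R11 (it is classified as T1): it is tagged J1.
By R12 (it meets criterion D): it is hazmat.
By R13 (it goes by ground): it meets criterion L.
By R25 (it is tagged J1, it is tagged N1): it has marker U.
By R26 (it is international, it meets criterion L, it carries flag Q): it has attribute L1.
By R32 (it is hazmat, it has marker X): it incurs a surcharge.
By R35 (it carries flag N, it satisfies condition G1, it is tagged S): it is priority.
By R17 (it incurs a surcharge, it has marker T, it has attribute L1): it carries flag C1.
By R4 (it carries flag C1): it satisfies condition B1.
By R9 (it satisfies condition B1, it has marker U, it is priority): it is consolidated.

Yes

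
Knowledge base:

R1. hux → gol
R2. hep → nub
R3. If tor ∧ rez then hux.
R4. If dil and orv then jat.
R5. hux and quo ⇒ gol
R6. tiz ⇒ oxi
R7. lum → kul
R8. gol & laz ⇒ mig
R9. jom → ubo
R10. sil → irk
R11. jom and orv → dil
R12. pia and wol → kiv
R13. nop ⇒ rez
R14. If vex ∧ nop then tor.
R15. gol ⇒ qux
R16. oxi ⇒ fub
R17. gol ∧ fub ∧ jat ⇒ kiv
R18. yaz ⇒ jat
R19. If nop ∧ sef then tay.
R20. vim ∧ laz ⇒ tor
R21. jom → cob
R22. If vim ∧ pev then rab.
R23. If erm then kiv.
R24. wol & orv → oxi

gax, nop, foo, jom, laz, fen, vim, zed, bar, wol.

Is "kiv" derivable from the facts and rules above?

No

Forward chaining from the given facts derives: ubo, rez, tor, cob, hux, gol, mig, qux.
Rules concluding kiv: R12 needs pia; R17 needs fub; R23 needs erm — none of these are established.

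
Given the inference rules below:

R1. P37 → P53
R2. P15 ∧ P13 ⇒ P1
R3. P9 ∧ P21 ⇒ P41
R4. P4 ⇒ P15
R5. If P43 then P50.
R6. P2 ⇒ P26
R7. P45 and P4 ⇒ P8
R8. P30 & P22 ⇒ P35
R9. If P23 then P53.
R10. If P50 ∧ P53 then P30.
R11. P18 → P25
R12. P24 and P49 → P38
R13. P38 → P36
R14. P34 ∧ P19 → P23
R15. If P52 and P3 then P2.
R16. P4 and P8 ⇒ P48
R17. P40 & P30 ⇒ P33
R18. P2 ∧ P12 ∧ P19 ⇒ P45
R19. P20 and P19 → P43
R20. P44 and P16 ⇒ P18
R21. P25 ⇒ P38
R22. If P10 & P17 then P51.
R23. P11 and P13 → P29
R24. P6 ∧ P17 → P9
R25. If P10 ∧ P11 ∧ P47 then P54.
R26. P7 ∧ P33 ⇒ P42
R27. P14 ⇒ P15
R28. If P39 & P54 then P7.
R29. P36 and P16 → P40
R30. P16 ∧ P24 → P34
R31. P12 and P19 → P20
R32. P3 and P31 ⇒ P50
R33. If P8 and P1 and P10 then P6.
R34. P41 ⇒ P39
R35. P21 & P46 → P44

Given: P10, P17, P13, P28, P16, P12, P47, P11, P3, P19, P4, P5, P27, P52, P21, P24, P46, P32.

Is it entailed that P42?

Yes

P15  (by R4: P4)
P2  (by R15: P52, P3)
P45  (by R18: P2, P12, P19)
P54  (by R25: P10, P11, P47)
P34  (by R30: P16, P24)
P20  (by R31: P12, P19)
P44  (by R35: P21, P46)
P1  (by R2: P15, P13)
P8  (by R7: P45, P4)
P23  (by R14: P34, P19)
P43  (by R19: P20, P19)
P18  (by R20: P44, P16)
P6  (by R33: P8, P1, P10)
P50  (by R5: P43)
P53  (by R9: P23)
P30  (by R10: P50, P53)
P25  (by R11: P18)
P38  (by R21: P25)
P9  (by R24: P6, P17)
P41  (by R3: P9, P21)
P36  (by R13: P38)
P40  (by R29: P36, P16)
P39  (by R34: P41)
P33  (by R17: P40, P30)
P7  (by R28: P39, P54)
P42  (by R26: P7, P33)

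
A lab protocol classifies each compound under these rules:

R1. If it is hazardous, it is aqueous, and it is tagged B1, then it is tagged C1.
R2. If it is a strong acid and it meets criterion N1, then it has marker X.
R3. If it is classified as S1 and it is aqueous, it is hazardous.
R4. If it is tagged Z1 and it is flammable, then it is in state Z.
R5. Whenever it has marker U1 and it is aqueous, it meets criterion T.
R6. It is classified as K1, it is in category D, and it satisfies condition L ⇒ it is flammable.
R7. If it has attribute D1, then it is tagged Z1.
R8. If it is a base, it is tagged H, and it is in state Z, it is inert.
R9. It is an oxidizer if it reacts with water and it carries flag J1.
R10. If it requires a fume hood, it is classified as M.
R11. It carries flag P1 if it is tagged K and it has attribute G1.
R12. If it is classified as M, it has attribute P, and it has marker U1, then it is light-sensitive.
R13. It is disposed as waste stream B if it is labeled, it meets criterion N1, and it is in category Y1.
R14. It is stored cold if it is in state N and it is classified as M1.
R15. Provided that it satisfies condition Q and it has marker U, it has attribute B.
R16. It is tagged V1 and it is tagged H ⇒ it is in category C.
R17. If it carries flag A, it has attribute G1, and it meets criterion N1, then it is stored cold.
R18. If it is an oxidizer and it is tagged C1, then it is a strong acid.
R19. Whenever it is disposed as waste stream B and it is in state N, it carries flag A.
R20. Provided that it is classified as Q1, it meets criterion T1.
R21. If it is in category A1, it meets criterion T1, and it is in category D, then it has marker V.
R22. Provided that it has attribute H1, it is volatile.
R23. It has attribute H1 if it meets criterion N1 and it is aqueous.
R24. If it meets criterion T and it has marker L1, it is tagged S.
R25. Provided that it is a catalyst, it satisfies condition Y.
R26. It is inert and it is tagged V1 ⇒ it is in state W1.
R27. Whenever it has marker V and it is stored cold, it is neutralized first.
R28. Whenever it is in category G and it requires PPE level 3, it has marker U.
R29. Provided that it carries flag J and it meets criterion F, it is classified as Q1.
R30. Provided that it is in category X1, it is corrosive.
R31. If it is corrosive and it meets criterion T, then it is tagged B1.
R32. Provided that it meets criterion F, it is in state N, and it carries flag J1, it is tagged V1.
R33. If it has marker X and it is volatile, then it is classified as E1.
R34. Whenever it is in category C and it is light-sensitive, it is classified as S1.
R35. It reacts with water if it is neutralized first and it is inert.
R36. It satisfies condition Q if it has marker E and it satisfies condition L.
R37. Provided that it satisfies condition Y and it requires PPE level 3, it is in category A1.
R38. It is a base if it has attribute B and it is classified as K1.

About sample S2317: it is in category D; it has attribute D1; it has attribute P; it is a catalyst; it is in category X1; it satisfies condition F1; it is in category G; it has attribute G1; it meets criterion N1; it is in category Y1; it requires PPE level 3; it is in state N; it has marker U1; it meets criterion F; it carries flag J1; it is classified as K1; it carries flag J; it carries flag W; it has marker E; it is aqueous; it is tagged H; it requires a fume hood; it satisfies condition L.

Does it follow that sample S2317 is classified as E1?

No

Forward chaining from the given facts derives: meets criterion T, is flammable, is tagged Z1, is classified as M, is light-sensitive, has attribute H1, satisfies condition Y, has marker U, is classified as Q1, is corrosive, is tagged B1, is tagged V1, satisfies condition Q, is in category A1, is in state Z, has attribute B, is in category C, meets criterion T1, has marker V, is volatile, is classified as S1, is a base, is hazardous, is inert, is in state W1, is tagged C1.
The only rule concluding "it is classified as E1" is R33, which needs "it has marker X"; that is never established.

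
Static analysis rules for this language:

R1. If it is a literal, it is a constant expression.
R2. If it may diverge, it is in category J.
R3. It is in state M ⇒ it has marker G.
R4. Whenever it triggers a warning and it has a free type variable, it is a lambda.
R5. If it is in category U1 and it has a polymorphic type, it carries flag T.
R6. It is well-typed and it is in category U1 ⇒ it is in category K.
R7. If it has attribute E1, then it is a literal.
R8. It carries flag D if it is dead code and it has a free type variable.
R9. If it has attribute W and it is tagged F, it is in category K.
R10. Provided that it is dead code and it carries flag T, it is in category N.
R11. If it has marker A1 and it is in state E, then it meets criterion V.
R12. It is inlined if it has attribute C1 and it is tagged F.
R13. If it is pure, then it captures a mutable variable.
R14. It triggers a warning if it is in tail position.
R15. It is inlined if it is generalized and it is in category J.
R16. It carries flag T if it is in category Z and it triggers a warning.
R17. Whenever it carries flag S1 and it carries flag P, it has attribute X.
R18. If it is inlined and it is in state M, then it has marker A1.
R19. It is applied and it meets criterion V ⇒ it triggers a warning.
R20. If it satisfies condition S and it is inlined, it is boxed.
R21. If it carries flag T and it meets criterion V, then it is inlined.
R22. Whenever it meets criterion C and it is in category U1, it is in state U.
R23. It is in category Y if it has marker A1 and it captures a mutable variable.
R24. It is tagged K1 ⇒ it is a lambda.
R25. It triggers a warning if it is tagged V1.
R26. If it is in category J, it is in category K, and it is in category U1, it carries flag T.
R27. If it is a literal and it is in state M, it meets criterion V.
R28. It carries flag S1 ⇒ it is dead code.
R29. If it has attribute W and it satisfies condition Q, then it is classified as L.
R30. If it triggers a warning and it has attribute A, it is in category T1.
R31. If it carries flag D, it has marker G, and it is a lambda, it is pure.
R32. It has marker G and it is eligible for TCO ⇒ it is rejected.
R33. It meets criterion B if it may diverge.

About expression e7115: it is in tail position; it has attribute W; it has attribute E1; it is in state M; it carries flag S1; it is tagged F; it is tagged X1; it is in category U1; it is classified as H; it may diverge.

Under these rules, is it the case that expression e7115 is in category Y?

No

Forward chaining from the given facts derives: is in category J, has marker G, is a literal, is in category K, triggers a warning, carries flag T, meets criterion V, is dead code, meets criterion B, is a constant expression, is in category N, is inlined, has marker A1.
The only rule concluding "it is in category Y" is R23, which needs "it captures a mutable variable"; that is never established.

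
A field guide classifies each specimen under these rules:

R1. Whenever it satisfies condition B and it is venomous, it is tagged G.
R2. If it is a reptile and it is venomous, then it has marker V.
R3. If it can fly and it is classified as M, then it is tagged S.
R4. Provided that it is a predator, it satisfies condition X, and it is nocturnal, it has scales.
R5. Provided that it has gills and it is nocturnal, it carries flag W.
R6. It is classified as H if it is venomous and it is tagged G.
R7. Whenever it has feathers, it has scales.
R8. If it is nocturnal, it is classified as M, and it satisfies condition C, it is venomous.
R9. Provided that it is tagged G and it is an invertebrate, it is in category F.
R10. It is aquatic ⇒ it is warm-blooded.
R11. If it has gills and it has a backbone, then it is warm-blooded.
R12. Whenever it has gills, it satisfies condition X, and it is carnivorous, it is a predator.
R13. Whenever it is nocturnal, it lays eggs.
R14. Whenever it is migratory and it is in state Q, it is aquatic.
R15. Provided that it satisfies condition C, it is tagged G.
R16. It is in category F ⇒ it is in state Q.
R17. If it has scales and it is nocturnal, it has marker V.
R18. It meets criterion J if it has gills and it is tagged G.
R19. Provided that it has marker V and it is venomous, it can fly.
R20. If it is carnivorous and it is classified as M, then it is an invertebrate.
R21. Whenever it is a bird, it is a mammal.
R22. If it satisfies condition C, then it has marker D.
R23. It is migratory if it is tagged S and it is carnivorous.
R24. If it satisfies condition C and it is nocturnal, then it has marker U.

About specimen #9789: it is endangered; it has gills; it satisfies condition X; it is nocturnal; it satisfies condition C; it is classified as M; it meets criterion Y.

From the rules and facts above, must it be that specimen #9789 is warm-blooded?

No

Forward chaining from the given facts derives: carries flag W, is venomous, lays eggs, is tagged G, meets criterion J, has marker D, has marker U, is classified as H.
Rules concluding "it is warm-blooded": R10 needs "it is aquatic"; R11 needs "it has a backbone" — none of these are established.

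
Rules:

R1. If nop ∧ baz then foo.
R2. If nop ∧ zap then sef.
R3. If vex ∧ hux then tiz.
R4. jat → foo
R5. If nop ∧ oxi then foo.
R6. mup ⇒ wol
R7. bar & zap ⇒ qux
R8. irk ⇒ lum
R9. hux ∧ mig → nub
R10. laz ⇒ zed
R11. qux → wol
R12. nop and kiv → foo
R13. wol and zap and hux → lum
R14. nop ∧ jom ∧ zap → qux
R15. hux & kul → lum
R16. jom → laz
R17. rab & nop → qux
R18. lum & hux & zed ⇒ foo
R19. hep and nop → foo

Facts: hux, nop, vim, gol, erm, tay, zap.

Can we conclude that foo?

Forward chaining from the given facts derives: sef.
Rules concluding foo: R1 needs baz; R4 needs jat; R5 needs oxi; R12 needs kiv; R18 needs lum; R19 needs hep — none of these are established.

No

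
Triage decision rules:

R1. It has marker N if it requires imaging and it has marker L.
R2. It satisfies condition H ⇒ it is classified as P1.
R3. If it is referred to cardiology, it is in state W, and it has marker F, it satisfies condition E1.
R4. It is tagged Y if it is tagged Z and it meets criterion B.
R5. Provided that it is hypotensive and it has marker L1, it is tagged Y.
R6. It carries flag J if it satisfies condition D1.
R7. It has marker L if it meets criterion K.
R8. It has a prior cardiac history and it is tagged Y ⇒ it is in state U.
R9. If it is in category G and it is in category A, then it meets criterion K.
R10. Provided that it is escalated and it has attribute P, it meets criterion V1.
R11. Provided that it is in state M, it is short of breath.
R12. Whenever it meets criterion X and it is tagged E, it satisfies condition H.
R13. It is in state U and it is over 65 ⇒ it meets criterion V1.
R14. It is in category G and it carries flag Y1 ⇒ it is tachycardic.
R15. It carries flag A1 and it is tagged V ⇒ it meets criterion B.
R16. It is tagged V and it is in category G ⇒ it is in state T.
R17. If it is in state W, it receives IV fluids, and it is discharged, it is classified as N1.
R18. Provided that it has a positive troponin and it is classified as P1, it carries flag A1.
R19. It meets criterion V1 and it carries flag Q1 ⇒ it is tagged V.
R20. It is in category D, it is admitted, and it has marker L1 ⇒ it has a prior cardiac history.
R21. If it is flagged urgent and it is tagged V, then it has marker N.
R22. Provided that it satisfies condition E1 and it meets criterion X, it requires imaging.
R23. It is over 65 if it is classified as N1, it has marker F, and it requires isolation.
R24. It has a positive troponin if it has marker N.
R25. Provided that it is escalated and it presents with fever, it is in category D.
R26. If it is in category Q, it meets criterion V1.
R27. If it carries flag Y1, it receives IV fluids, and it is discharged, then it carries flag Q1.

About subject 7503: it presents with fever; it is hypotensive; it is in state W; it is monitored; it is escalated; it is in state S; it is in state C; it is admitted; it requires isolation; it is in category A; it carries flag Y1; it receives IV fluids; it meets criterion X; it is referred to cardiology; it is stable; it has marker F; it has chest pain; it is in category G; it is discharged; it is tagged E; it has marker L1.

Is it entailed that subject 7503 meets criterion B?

Yes

By R3 (it is referred to cardiology, it is in state W, it has marker F): it satisfies condition E1.
By R5 (it is hypotensive, it has marker L1): it is tagged Y.
By R9 (it is in category G, it is in category A): it meets criterion K.
By R12 (it meets criterion X, it is tagged E): it satisfies condition H.
By R17 (it is in state W, it receives IV fluids, it is discharged): it is classified as N1.
By R22 (it satisfies condition E1, it meets criterion X): it requires imaging.
By R23 (it is classified as N1, it has marker F, it requires isolation): it is over 65.
By R25 (it is escalated, it presents with fever): it is in category D.
By R27 (it carries flag Y1, it receives IV fluids, it is discharged): it carries flag Q1.
By R2 (it satisfies condition H): it is classified as P1.
By R7 (it meets criterion K): it has marker L.
By R20 (it is in category D, it is admitted, it has marker L1): it has a prior cardiac history.
By R1 (it requires imaging, it has marker L): it has marker N.
By R8 (it has a prior cardiac history, it is tagged Y): it is in state U.
By R13 (it is in state U, it is over 65): it meets criterion V1.
By R19 (it meets criterion V1, it carries flag Q1): it is tagged V.
By R24 (it has marker N): it has a positive troponin.
By R18 (it has a positive troponin, it is classified as P1): it carries flag A1.
By R15 (it carries flag A1, it is tagged V): it meets criterion B.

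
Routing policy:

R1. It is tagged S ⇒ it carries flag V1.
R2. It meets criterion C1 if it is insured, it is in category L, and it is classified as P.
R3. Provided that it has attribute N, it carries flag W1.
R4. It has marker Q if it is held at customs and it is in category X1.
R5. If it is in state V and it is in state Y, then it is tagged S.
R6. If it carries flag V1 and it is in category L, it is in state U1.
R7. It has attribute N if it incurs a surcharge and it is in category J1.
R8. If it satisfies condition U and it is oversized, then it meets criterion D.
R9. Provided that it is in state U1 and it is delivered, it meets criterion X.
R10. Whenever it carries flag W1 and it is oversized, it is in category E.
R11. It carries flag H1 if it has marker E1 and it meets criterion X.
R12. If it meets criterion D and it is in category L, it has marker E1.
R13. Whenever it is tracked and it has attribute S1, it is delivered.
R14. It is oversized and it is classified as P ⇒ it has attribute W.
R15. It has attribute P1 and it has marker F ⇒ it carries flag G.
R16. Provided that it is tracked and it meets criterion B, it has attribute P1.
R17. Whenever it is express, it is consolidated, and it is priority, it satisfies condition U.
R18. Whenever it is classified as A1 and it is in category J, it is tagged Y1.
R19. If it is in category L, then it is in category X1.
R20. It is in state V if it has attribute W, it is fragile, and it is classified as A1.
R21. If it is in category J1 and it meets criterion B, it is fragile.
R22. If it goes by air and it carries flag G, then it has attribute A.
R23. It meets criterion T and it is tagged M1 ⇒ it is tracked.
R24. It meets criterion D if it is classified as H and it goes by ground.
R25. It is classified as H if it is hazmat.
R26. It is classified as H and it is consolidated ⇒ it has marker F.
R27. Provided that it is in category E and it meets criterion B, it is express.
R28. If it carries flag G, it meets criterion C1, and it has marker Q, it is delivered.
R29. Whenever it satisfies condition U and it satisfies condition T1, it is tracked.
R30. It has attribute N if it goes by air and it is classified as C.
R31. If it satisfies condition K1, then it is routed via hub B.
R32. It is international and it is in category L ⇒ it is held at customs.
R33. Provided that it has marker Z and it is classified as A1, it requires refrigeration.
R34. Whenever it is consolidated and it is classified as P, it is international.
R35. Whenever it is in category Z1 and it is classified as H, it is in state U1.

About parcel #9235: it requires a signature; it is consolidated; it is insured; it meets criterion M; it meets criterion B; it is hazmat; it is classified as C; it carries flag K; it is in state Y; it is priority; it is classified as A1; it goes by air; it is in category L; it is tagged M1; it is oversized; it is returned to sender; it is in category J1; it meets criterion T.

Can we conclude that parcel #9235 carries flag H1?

No

Forward chaining from the given facts derives: is in category X1, is fragile, is tracked, is classified as H, has marker F, has attribute N, carries flag W1, is in category E, has attribute P1, is express, carries flag G, satisfies condition U, has attribute A, meets criterion D, has marker E1.
The only rule concluding "it carries flag H1" is R11, which needs "it meets criterion X"; that is never established.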